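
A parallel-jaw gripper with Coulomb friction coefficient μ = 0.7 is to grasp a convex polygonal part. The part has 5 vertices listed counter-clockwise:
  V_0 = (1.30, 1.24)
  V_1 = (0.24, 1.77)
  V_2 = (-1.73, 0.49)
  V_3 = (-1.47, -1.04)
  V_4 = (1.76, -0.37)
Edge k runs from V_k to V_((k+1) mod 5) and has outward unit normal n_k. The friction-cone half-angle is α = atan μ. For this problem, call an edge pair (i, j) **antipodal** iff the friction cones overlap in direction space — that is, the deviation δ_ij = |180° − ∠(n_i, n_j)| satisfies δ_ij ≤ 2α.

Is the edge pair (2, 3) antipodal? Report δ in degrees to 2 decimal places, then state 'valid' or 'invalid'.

δ = 87.93°, invalid

α = atan 0.7 = 34.99°;  2α = 69.98°
edge 2: e_2 = (+0.26, -1.53);  n_2 = (-0.9859, -0.1675)
edge 3: e_3 = (+3.23, +0.67);  n_3 = (+0.2031, -0.9792)
∠(n_2, n_3) = 92.07°
δ = |180° − 92.07°| = 87.93°
87.93° > 2α = 69.98°  →  invalid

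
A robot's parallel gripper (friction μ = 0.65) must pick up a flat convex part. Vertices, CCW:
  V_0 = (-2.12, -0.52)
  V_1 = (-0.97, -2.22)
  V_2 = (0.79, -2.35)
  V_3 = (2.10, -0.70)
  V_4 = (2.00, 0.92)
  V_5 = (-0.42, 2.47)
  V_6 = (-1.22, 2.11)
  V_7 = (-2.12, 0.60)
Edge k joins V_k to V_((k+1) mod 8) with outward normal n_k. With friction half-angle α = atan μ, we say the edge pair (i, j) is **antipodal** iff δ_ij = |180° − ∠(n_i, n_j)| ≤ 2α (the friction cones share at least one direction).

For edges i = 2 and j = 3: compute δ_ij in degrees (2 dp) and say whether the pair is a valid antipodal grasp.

δ = 138.02°, invalid

α = atan 0.65 = 33.02°;  2α = 66.05°
edge 2: e_2 = (+1.31, +1.65);  n_2 = (+0.7832, -0.6218)
edge 3: e_3 = (-0.10, +1.62);  n_3 = (+0.9981, +0.0616)
∠(n_2, n_3) = 41.98°
δ = |180° − 41.98°| = 138.02°
138.02° > 2α = 66.05°  →  invalid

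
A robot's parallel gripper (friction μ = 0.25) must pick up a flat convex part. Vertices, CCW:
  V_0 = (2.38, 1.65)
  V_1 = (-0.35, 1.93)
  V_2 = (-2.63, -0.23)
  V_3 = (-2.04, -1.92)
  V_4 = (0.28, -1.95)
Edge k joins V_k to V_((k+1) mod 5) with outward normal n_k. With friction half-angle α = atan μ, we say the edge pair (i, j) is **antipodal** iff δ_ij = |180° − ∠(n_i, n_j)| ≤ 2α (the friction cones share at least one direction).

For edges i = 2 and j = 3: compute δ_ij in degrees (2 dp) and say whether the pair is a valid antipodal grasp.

α = atan 0.25 = 14.04°;  2α = 28.07°
edge 2: e_2 = (+0.59, -1.69);  n_2 = (-0.9441, -0.3296)
edge 3: e_3 = (+2.32, -0.03);  n_3 = (-0.0129, -0.9999)
∠(n_2, n_3) = 70.01°
δ = |180° − 70.01°| = 109.99°
109.99° > 2α = 28.07°  →  invalid

δ = 109.99°, invalid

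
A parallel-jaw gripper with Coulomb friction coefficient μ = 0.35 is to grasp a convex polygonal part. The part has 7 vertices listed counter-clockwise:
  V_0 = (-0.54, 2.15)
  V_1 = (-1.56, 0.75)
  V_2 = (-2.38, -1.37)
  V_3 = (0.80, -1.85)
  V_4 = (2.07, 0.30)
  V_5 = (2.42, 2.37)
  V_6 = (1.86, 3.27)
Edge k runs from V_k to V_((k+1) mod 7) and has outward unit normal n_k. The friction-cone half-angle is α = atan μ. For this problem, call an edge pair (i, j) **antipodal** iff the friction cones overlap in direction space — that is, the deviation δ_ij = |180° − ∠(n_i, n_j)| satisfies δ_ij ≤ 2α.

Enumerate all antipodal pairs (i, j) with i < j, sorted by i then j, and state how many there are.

count = 6; pairs: (0,3), (0,4), (1,3), (1,4), (2,6), (3,6)

α = atan 0.35 = 19.29°;  2α = 38.58°
n_0 = (-0.8082, +0.5889)
n_1 = (-0.9327, +0.3607)
n_2 = (-0.1493, -0.9888)
n_3 = (+0.8610, -0.5086)
n_4 = (+0.9860, -0.1667)
n_5 = (+0.8491, +0.5283)
n_6 = (-0.4229, +0.9062)
  (0,1): δ = 165.07°  ·
  (0,2): δ = 62.51°  ·
  (0,3): δ = 5.51°  ✓
  (0,4): δ = 26.48°  ✓
  (0,5): δ = 67.97°  ·
  (0,6): δ = 151.09°  ·
  (1,2): δ = 77.44°  ·
  (1,3): δ = 9.42°  ✓
  (1,4): δ = 11.55°  ✓
  (1,5): δ = 53.04°  ·
  (1,6): δ = 136.16°  ·
  (2,3): δ = 111.99°  ·
  (2,4): δ = 91.01°  ·
  (2,5): δ = 49.53°  ·
  (2,6): δ = 33.60°  ✓
  (3,4): δ = 159.03°  ·
  (3,5): δ = 117.54°  ·
  (3,6): δ = 34.41°  ✓
  (4,5): δ = 138.51°  ·
  (4,6): δ = 55.39°  ·
  (5,6): δ = 96.87°  ·
antipodal pairs: 6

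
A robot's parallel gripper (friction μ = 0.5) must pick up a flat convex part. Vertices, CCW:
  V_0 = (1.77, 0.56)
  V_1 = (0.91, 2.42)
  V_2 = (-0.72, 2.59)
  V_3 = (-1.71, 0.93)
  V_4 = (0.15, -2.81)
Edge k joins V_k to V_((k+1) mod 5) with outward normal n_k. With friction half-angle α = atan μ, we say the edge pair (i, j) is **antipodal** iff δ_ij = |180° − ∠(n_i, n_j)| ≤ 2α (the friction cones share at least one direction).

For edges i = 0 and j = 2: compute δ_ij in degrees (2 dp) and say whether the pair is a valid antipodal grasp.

δ = 55.63°, invalid

α = atan 0.5 = 26.57°;  2α = 53.13°
edge 0: e_0 = (-0.86, +1.86);  n_0 = (+0.9077, +0.4197)
edge 2: e_2 = (-0.99, -1.66);  n_2 = (-0.8589, +0.5122)
∠(n_0, n_2) = 124.37°
δ = |180° − 124.37°| = 55.63°
55.63° > 2α = 53.13°  →  invalid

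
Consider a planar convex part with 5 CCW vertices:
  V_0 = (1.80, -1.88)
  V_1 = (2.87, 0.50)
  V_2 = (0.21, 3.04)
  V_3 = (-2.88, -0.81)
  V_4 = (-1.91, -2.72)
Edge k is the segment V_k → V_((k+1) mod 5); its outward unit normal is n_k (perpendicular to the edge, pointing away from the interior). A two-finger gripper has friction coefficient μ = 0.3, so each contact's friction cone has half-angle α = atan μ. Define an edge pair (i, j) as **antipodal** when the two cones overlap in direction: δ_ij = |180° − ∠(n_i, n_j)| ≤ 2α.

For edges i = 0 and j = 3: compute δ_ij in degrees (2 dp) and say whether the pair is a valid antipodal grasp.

α = atan 0.3 = 16.70°;  2α = 33.40°
edge 0: e_0 = (+1.07, +2.38);  n_0 = (+0.9121, -0.4100)
edge 3: e_3 = (+0.97, -1.91);  n_3 = (-0.8916, -0.4528)
∠(n_0, n_3) = 128.87°
δ = |180° − 128.87°| = 51.13°
51.13° > 2α = 33.40°  →  invalid

δ = 51.13°, invalid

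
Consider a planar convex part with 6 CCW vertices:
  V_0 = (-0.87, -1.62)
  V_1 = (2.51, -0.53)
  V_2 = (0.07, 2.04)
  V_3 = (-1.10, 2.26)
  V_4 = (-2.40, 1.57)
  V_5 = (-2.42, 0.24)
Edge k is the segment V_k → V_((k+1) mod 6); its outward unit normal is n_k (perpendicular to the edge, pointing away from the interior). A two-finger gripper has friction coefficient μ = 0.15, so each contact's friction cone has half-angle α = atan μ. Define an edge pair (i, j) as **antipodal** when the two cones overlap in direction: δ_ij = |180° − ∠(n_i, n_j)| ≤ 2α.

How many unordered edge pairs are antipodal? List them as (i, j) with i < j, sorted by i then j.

count = 2; pairs: (0,3), (1,5)

α = atan 0.15 = 8.53°;  2α = 17.06°
n_0 = (+0.3069, -0.9517)
n_1 = (+0.7252, +0.6885)
n_2 = (+0.1848, +0.9828)
n_3 = (-0.4688, +0.8833)
n_4 = (-0.9999, +0.0150)
n_5 = (-0.7682, -0.6402)
  (0,1): δ = 64.36°  ·
  (0,2): δ = 28.52°  ·
  (0,3): δ = 10.08°  ✓
  (0,4): δ = 71.26°  ·
  (0,5): δ = 111.93°  ·
  (1,2): δ = 144.16°  ·
  (1,3): δ = 105.56°  ·
  (1,4): δ = 44.38°  ·
  (1,5): δ = 3.71°  ✓
  (2,3): δ = 141.39°  ·
  (2,4): δ = 80.21°  ·
  (2,5): δ = 39.55°  ·
  (3,4): δ = 118.82°  ·
  (3,5): δ = 78.15°  ·
  (4,5): δ = 139.33°  ·
antipodal pairs: 2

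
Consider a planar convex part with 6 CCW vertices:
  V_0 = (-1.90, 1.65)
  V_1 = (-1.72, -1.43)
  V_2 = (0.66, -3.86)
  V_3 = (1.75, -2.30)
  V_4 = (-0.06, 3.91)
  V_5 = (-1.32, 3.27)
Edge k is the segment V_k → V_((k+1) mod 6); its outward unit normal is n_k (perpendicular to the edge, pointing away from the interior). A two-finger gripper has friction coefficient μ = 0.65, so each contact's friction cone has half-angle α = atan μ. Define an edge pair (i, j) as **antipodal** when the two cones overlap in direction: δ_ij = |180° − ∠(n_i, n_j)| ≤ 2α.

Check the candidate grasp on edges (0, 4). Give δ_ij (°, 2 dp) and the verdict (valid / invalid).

α = atan 0.65 = 33.02°;  2α = 66.05°
edge 0: e_0 = (+0.18, -3.08);  n_0 = (-0.9983, -0.0583)
edge 4: e_4 = (-1.26, -0.64);  n_4 = (-0.4529, +0.8916)
∠(n_0, n_4) = 66.42°
δ = |180° − 66.42°| = 113.58°
113.58° > 2α = 66.05°  →  invalid

δ = 113.58°, invalid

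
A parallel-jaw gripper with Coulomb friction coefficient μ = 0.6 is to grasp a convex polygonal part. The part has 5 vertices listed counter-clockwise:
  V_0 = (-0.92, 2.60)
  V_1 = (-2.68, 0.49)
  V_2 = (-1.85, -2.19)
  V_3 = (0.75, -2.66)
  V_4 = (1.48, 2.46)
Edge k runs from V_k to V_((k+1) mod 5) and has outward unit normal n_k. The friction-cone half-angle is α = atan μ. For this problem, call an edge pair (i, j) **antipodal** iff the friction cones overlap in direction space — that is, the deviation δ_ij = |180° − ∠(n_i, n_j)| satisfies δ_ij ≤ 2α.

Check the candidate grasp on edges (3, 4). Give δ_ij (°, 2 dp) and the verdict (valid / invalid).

δ = 85.22°, invalid

α = atan 0.6 = 30.96°;  2α = 61.93°
edge 3: e_3 = (+0.73, +5.12);  n_3 = (+0.9900, -0.1412)
edge 4: e_4 = (-2.40, +0.14);  n_4 = (+0.0582, +0.9983)
∠(n_3, n_4) = 94.78°
δ = |180° − 94.78°| = 85.22°
85.22° > 2α = 61.93°  →  invalid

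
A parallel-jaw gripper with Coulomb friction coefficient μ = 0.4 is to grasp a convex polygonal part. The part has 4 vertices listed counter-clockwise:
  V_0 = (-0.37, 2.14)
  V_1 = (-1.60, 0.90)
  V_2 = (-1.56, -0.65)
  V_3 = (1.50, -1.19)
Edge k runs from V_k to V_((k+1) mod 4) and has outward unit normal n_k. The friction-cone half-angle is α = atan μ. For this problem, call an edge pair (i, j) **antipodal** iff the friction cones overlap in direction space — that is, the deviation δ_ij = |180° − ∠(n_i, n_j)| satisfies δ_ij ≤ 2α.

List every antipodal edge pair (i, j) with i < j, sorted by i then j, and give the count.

α = atan 0.4 = 21.80°;  2α = 43.60°
n_0 = (-0.7100, +0.7042)
n_1 = (-0.9997, -0.0258)
n_2 = (-0.1738, -0.9848)
n_3 = (+0.8719, +0.4896)
  (0,1): δ = 133.75°  ·
  (0,2): δ = 55.24°  ·
  (0,3): δ = 74.08°  ·
  (1,2): δ = 101.49°  ·
  (1,3): δ = 27.84°  ✓
  (2,3): δ = 50.68°  ·
antipodal pairs: 1

count = 1; pairs: (1,3)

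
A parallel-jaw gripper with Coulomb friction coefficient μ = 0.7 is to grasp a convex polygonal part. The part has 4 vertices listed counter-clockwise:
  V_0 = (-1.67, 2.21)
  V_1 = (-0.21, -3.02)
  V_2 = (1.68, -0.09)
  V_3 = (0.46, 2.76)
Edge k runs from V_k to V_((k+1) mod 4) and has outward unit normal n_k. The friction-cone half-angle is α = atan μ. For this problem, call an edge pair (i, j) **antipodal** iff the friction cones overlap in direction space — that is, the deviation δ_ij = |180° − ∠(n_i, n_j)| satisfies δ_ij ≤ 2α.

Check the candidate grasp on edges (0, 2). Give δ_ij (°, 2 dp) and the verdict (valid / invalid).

α = atan 0.7 = 34.99°;  2α = 69.98°
edge 0: e_0 = (+1.46, -5.23);  n_0 = (-0.9632, -0.2689)
edge 2: e_2 = (-1.22, +2.85);  n_2 = (+0.9193, +0.3935)
∠(n_0, n_2) = 172.42°
δ = |180° − 172.42°| = 7.58°
7.58° ≤ 2α = 69.98°  →  valid

δ = 7.58°, valid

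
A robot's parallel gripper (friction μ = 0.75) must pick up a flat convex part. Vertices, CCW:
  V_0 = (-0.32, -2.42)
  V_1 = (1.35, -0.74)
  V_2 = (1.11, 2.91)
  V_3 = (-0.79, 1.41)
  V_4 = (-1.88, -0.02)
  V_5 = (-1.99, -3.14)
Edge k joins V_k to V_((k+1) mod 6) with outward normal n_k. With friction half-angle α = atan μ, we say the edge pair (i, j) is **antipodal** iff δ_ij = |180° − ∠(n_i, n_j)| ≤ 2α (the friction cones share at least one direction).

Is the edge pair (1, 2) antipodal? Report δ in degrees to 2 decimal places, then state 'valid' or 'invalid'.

α = atan 0.75 = 36.87°;  2α = 73.74°
edge 1: e_1 = (-0.24, +3.65);  n_1 = (+0.9978, +0.0656)
edge 2: e_2 = (-1.90, -1.50);  n_2 = (-0.6196, +0.7849)
∠(n_1, n_2) = 124.53°
δ = |180° − 124.53°| = 55.47°
55.47° ≤ 2α = 73.74°  →  valid

δ = 55.47°, valid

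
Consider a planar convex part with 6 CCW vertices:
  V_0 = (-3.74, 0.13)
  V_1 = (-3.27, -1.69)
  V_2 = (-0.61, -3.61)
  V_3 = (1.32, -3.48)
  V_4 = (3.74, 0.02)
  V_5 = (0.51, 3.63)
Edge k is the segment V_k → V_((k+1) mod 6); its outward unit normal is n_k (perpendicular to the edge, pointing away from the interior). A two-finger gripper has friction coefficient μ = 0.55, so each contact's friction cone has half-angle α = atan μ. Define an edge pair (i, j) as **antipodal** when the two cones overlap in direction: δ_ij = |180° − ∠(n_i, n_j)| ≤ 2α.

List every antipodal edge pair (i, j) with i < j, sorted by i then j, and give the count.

count = 6; pairs: (0,3), (0,4), (1,4), (2,4), (2,5), (3,5)

α = atan 0.55 = 28.81°;  2α = 57.62°
n_0 = (-0.9682, -0.2500)
n_1 = (-0.5853, -0.8108)
n_2 = (+0.0672, -0.9977)
n_3 = (+0.8225, -0.5687)
n_4 = (+0.7452, +0.6668)
n_5 = (-0.6357, +0.7719)
  (0,1): δ = 140.30°  ·
  (0,2): δ = 100.63°  ·
  (0,3): δ = 49.14°  ✓
  (0,4): δ = 27.34°  ✓
  (0,5): δ = 114.99°  ·
  (1,2): δ = 140.32°  ·
  (1,3): δ = 88.84°  ·
  (1,4): δ = 12.36°  ✓
  (1,5): δ = 75.29°  ·
  (2,3): δ = 128.51°  ·
  (2,4): δ = 52.03°  ✓
  (2,5): δ = 35.62°  ✓
  (3,4): δ = 103.52°  ·
  (3,5): δ = 15.87°  ✓
  (4,5): δ = 92.35°  ·
antipodal pairs: 6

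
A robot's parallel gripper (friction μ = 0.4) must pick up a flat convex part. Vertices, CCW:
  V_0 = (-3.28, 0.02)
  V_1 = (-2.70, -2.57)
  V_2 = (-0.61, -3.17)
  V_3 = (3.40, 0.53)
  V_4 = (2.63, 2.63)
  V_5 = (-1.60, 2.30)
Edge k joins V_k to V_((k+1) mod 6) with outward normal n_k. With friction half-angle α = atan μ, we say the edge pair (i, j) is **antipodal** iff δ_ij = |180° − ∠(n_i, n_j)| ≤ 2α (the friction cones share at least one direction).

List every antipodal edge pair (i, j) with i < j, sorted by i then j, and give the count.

count = 4; pairs: (0,3), (1,4), (2,4), (2,5)

α = atan 0.4 = 21.80°;  2α = 43.60°
n_0 = (-0.9758, -0.2185)
n_1 = (-0.2759, -0.9612)
n_2 = (+0.6781, -0.7349)
n_3 = (+0.9389, +0.3443)
n_4 = (-0.0778, +0.9970)
n_5 = (-0.8051, +0.5932)
  (0,1): δ = 118.64°  ·
  (0,2): δ = 59.92°  ·
  (0,3): δ = 7.51°  ✓
  (0,4): δ = 81.84°  ·
  (0,5): δ = 130.99°  ·
  (1,2): δ = 121.28°  ·
  (1,3): δ = 53.85°  ·
  (1,4): δ = 20.48°  ✓
  (1,5): δ = 69.63°  ·
  (2,3): δ = 112.56°  ·
  (2,4): δ = 38.24°  ✓
  (2,5): δ = 10.92°  ✓
  (3,4): δ = 105.68°  ·
  (3,5): δ = 56.52°  ·
  (4,5): δ = 130.85°  ·
antipodal pairs: 4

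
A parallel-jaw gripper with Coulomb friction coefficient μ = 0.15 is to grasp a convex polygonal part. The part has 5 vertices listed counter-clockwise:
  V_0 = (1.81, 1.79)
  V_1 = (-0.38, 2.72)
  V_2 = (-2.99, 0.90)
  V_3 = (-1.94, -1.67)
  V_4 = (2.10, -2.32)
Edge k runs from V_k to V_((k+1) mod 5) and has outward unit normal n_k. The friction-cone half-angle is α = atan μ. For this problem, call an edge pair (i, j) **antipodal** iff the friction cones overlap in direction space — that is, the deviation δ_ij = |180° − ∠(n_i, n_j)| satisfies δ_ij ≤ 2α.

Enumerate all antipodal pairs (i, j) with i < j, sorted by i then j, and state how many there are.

count = 1; pairs: (0,3)

α = atan 0.15 = 8.53°;  2α = 17.06°
n_0 = (+0.3909, +0.9204)
n_1 = (-0.5720, +0.8203)
n_2 = (-0.9257, -0.3782)
n_3 = (-0.1588, -0.9873)
n_4 = (+0.9975, +0.0704)
  (0,1): δ = 122.10°  ·
  (0,2): δ = 44.77°  ·
  (0,3): δ = 13.87°  ✓
  (0,4): δ = 117.04°  ·
  (1,2): δ = 102.67°  ·
  (1,3): δ = 44.03°  ·
  (1,4): δ = 59.15°  ·
  (2,3): δ = 121.36°  ·
  (2,4): δ = 18.19°  ·
  (3,4): δ = 76.82°  ·
antipodal pairs: 1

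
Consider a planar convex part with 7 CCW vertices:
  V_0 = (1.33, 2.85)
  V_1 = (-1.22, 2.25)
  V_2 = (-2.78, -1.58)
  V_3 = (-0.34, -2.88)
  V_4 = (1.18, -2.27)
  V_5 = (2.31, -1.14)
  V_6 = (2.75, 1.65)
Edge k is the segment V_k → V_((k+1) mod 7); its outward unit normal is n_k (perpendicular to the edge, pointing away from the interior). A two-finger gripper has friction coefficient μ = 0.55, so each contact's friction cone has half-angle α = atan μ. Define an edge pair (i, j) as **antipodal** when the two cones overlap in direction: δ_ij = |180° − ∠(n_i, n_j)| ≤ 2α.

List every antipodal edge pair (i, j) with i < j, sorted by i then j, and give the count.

count = 7; pairs: (0,2), (0,3), (0,4), (1,3), (1,4), (1,5), (2,6)

α = atan 0.55 = 28.81°;  2α = 57.62°
n_0 = (-0.2290, +0.9734)
n_1 = (-0.9261, +0.3772)
n_2 = (-0.4702, -0.8826)
n_3 = (+0.3724, -0.9281)
n_4 = (+0.7071, -0.7071)
n_5 = (+0.9878, -0.1558)
n_6 = (+0.6455, +0.7638)
  (0,1): δ = 125.40°  ·
  (0,2): δ = 41.29°  ✓
  (0,3): δ = 8.63°  ✓
  (0,4): δ = 31.76°  ✓
  (0,5): δ = 67.80°  ·
  (0,6): δ = 126.56°  ·
  (1,2): δ = 95.89°  ·
  (1,3): δ = 45.97°  ✓
  (1,4): δ = 22.84°  ✓
  (1,5): δ = 13.20°  ✓
  (1,6): δ = 71.96°  ·
  (2,3): δ = 130.09°  ·
  (2,4): δ = 106.95°  ·
  (2,5): δ = 70.91°  ·
  (2,6): δ = 12.15°  ✓
  (3,4): δ = 156.87°  ·
  (3,5): δ = 120.83°  ·
  (3,6): δ = 62.07°  ·
  (4,5): δ = 143.96°  ·
  (4,6): δ = 85.20°  ·
  (5,6): δ = 121.24°  ·
antipodal pairs: 7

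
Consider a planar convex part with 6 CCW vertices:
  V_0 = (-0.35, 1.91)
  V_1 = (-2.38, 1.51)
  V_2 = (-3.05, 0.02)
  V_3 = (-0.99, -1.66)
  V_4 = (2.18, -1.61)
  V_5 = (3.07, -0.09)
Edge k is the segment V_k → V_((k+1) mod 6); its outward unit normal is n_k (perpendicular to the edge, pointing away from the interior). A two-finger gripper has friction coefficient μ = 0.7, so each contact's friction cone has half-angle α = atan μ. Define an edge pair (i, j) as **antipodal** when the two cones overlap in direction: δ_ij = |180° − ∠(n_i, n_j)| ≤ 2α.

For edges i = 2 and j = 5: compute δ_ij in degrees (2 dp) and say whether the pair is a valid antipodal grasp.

α = atan 0.7 = 34.99°;  2α = 69.98°
edge 2: e_2 = (+2.06, -1.68);  n_2 = (-0.6320, -0.7750)
edge 5: e_5 = (-3.42, +2.00);  n_5 = (+0.5048, +0.8632)
∠(n_2, n_5) = 171.12°
δ = |180° − 171.12°| = 8.88°
8.88° ≤ 2α = 69.98°  →  valid

δ = 8.88°, valid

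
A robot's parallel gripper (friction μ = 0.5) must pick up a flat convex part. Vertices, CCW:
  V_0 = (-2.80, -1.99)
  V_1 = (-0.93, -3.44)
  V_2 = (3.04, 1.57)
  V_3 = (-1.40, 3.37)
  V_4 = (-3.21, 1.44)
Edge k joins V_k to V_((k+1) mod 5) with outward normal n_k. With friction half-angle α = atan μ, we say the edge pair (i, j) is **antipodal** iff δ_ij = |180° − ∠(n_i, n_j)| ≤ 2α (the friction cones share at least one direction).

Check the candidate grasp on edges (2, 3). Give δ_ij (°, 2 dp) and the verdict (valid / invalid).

δ = 111.09°, invalid

α = atan 0.5 = 26.57°;  2α = 53.13°
edge 2: e_2 = (-4.44, +1.80);  n_2 = (+0.3757, +0.9267)
edge 3: e_3 = (-1.81, -1.93);  n_3 = (-0.7294, +0.6841)
∠(n_2, n_3) = 68.91°
δ = |180° − 68.91°| = 111.09°
111.09° > 2α = 53.13°  →  invalid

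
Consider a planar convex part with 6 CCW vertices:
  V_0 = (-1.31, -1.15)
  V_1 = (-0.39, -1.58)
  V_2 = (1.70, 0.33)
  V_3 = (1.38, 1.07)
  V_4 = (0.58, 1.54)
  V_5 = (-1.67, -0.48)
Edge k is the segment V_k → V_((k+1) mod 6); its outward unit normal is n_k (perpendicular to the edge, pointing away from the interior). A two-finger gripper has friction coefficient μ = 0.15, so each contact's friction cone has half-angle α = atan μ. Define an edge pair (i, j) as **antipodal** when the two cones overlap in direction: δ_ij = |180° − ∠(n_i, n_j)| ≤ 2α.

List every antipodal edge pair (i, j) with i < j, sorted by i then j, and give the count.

count = 3; pairs: (0,3), (1,4), (2,5)

α = atan 0.15 = 8.53°;  2α = 17.06°
n_0 = (-0.4234, -0.9059)
n_1 = (+0.6746, -0.7382)
n_2 = (+0.9179, +0.3969)
n_3 = (+0.5065, +0.8622)
n_4 = (-0.6681, +0.7441)
n_5 = (-0.8809, -0.4733)
  (0,1): δ = 112.53°  ·
  (0,2): δ = 41.56°  ·
  (0,3): δ = 5.38°  ✓
  (0,4): δ = 66.97°  ·
  (0,5): δ = 143.30°  ·
  (1,2): δ = 109.04°  ·
  (1,3): δ = 72.86°  ·
  (1,4): δ = 0.51°  ✓
  (1,5): δ = 75.83°  ·
  (2,3): δ = 143.82°  ·
  (2,4): δ = 71.47°  ·
  (2,5): δ = 4.86°  ✓
  (3,4): δ = 107.65°  ·
  (3,5): δ = 31.32°  ·
  (4,5): δ = 103.67°  ·
antipodal pairs: 3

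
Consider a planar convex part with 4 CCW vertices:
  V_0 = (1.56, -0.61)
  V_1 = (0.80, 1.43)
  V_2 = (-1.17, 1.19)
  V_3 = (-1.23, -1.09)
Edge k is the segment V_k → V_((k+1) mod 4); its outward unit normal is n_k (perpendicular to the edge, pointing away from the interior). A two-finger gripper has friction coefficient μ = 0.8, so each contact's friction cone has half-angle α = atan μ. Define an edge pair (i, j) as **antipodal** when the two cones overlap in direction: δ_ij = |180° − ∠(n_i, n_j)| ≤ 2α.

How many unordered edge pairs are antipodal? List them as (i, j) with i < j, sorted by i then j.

count = 2; pairs: (0,2), (1,3)

α = atan 0.8 = 38.66°;  2α = 77.32°
n_0 = (+0.9371, +0.3491)
n_1 = (-0.1209, +0.9927)
n_2 = (-0.9997, +0.0263)
n_3 = (+0.1696, -0.9855)
  (0,1): δ = 103.49°  ·
  (0,2): δ = 21.94°  ✓
  (0,3): δ = 79.33°  ·
  (1,2): δ = 98.45°  ·
  (1,3): δ = 2.82°  ✓
  (2,3): δ = 78.73°  ·
antipodal pairs: 2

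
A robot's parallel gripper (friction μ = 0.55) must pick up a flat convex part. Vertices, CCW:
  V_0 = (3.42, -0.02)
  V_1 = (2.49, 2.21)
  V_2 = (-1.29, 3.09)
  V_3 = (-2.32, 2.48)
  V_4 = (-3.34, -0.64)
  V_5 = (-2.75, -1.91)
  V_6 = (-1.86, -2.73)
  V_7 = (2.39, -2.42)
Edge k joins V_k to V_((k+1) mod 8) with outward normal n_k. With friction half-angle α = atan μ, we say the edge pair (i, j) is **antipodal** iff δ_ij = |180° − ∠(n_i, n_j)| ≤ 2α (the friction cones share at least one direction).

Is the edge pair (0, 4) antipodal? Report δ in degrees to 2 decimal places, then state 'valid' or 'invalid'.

α = atan 0.55 = 28.81°;  2α = 57.62°
edge 0: e_0 = (-0.93, +2.23);  n_0 = (+0.9230, +0.3849)
edge 4: e_4 = (+0.59, -1.27);  n_4 = (-0.9069, -0.4213)
∠(n_0, n_4) = 177.72°
δ = |180° − 177.72°| = 2.28°
2.28° ≤ 2α = 57.62°  →  valid

δ = 2.28°, valid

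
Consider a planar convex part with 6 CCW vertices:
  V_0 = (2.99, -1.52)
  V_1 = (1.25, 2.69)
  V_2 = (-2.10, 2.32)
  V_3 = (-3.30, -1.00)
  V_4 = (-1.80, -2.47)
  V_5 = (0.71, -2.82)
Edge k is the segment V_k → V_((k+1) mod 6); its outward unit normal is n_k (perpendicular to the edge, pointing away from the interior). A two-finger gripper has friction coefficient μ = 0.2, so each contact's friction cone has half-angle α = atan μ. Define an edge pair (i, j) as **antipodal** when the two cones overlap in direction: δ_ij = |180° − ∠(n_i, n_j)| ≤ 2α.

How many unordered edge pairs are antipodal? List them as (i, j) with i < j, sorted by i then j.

count = 1; pairs: (1,4)

α = atan 0.2 = 11.31°;  2α = 22.62°
n_0 = (+0.9242, +0.3820)
n_1 = (-0.1098, +0.9940)
n_2 = (-0.9405, +0.3399)
n_3 = (-0.6999, -0.7142)
n_4 = (-0.1381, -0.9904)
n_5 = (+0.4953, -0.8687)
  (0,1): δ = 106.15°  ·
  (0,2): δ = 42.33°  ·
  (0,3): δ = 23.12°  ·
  (0,4): δ = 59.61°  ·
  (0,5): δ = 97.24°  ·
  (1,2): δ = 116.17°  ·
  (1,3): δ = 50.72°  ·
  (1,4): δ = 14.24°  ✓
  (1,5): δ = 23.39°  ·
  (2,3): δ = 114.55°  ·
  (2,4): δ = 78.07°  ·
  (2,5): δ = 40.44°  ·
  (3,4): δ = 143.52°  ·
  (3,5): δ = 105.89°  ·
  (4,5): δ = 142.37°  ·
antipodal pairs: 1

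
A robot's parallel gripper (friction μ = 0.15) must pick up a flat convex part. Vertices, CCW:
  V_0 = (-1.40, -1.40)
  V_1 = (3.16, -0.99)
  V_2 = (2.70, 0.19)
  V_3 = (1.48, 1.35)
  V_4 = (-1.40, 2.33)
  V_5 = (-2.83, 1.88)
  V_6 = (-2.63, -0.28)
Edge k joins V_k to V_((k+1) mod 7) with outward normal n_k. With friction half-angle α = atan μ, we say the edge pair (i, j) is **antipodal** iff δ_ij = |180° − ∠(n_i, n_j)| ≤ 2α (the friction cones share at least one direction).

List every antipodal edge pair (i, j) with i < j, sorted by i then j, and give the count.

count = 3; pairs: (0,4), (1,5), (2,6)

α = atan 0.15 = 8.53°;  2α = 17.06°
n_0 = (+0.0896, -0.9960)
n_1 = (+0.9317, +0.3632)
n_2 = (+0.6891, +0.7247)
n_3 = (+0.3221, +0.9467)
n_4 = (-0.3002, +0.9539)
n_5 = (-0.9957, -0.0922)
n_6 = (-0.6733, -0.7394)
  (0,1): δ = 73.84°  ·
  (0,2): δ = 48.69°  ·
  (0,3): δ = 23.93°  ·
  (0,4): δ = 12.33°  ✓
  (0,5): δ = 90.15°  ·
  (0,6): δ = 132.54°  ·
  (1,2): δ = 154.85°  ·
  (1,3): δ = 130.09°  ·
  (1,4): δ = 93.83°  ·
  (1,5): δ = 16.01°  ✓
  (1,6): δ = 26.38°  ·
  (2,3): δ = 155.24°  ·
  (2,4): δ = 118.98°  ·
  (2,5): δ = 41.15°  ·
  (2,6): δ = 1.24°  ✓
  (3,4): δ = 143.74°  ·
  (3,5): δ = 65.92°  ·
  (3,6): δ = 23.53°  ·
  (4,5): δ = 102.18°  ·
  (4,6): δ = 59.79°  ·
  (5,6): δ = 137.61°  ·
antipodal pairs: 3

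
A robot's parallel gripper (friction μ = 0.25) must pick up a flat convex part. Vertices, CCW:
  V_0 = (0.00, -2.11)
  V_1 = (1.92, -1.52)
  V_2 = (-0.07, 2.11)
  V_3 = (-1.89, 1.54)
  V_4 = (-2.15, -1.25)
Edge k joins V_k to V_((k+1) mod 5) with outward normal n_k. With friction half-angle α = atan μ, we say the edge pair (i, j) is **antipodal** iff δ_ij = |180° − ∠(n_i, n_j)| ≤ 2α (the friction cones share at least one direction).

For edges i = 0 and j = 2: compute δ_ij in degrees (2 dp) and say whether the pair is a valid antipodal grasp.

δ = 0.31°, valid

α = atan 0.25 = 14.04°;  2α = 28.07°
edge 0: e_0 = (+1.92, +0.59);  n_0 = (+0.2937, -0.9559)
edge 2: e_2 = (-1.82, -0.57);  n_2 = (-0.2989, +0.9543)
∠(n_0, n_2) = 179.69°
δ = |180° − 179.69°| = 0.31°
0.31° ≤ 2α = 28.07°  →  valid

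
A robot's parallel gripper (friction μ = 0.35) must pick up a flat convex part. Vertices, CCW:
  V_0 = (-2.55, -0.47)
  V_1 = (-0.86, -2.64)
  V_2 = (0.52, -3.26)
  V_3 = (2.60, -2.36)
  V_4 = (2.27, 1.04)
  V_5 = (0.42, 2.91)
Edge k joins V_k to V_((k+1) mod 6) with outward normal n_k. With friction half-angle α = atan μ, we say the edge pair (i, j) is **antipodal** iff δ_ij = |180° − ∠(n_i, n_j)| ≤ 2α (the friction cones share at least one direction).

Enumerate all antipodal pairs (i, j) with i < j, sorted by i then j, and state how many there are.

count = 4; pairs: (0,3), (0,4), (1,4), (2,5)

α = atan 0.35 = 19.29°;  2α = 38.58°
n_0 = (-0.7890, -0.6144)
n_1 = (-0.4098, -0.9122)
n_2 = (+0.3971, -0.9178)
n_3 = (+0.9953, +0.0966)
n_4 = (+0.7109, +0.7033)
n_5 = (-0.7512, +0.6601)
  (0,1): δ = 152.10°  ·
  (0,2): δ = 104.51°  ·
  (0,3): δ = 32.37°  ✓
  (0,4): δ = 6.78°  ✓
  (0,5): δ = 100.78°  ·
  (1,2): δ = 132.41°  ·
  (1,3): δ = 60.26°  ·
  (1,4): δ = 21.11°  ✓
  (1,5): δ = 72.89°  ·
  (2,3): δ = 107.85°  ·
  (2,4): δ = 68.71°  ·
  (2,5): δ = 25.30°  ✓
  (3,4): δ = 140.85°  ·
  (3,5): δ = 46.85°  ·
  (4,5): δ = 86.00°  ·
antipodal pairs: 4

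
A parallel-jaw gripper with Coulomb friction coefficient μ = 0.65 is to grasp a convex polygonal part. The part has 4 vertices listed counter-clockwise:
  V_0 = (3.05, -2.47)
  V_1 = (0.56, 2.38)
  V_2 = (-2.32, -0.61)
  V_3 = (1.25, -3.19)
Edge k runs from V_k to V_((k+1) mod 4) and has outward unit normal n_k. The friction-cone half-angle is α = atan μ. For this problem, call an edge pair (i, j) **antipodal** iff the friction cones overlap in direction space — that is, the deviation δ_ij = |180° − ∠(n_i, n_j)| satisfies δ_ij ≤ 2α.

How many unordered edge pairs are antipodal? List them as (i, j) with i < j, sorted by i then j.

count = 2; pairs: (0,2), (1,3)

α = atan 0.65 = 33.02°;  2α = 66.05°
n_0 = (+0.8896, +0.4567)
n_1 = (-0.7202, +0.6937)
n_2 = (-0.5857, -0.8105)
n_3 = (+0.3714, -0.9285)
  (0,1): δ = 71.10°  ·
  (0,2): δ = 26.97°  ✓
  (0,3): δ = 84.63°  ·
  (1,2): δ = 81.93°  ·
  (1,3): δ = 24.27°  ✓
  (2,3): δ = 122.34°  ·
antipodal pairs: 2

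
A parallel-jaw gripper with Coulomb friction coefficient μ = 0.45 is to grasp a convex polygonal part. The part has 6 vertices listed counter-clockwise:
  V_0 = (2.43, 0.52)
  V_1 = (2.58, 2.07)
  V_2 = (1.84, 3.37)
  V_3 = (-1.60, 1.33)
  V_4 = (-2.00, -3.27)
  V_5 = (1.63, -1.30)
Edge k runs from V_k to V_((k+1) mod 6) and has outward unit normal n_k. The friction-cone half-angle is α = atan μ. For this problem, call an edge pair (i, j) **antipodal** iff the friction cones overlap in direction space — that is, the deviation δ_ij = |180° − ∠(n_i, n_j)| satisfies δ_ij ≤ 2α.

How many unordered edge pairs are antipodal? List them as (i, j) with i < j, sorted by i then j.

count = 5; pairs: (0,3), (1,3), (2,4), (2,5), (3,5)

α = atan 0.45 = 24.23°;  2α = 48.46°
n_0 = (+0.9954, -0.0963)
n_1 = (+0.8691, +0.4947)
n_2 = (-0.5101, +0.8601)
n_3 = (-0.9962, +0.0866)
n_4 = (+0.4770, -0.8789)
n_5 = (+0.9155, -0.4024)
  (0,1): δ = 144.82°  ·
  (0,2): δ = 53.80°  ·
  (0,3): δ = 0.56°  ✓
  (0,4): δ = 124.02°  ·
  (0,5): δ = 161.80°  ·
  (1,2): δ = 88.98°  ·
  (1,3): δ = 34.62°  ✓
  (1,4): δ = 88.84°  ·
  (1,5): δ = 126.62°  ·
  (2,3): δ = 125.64°  ·
  (2,4): δ = 2.18°  ✓
  (2,5): δ = 35.60°  ✓
  (3,4): δ = 56.54°  ·
  (3,5): δ = 18.76°  ✓
  (4,5): δ = 142.22°  ·
antipodal pairs: 5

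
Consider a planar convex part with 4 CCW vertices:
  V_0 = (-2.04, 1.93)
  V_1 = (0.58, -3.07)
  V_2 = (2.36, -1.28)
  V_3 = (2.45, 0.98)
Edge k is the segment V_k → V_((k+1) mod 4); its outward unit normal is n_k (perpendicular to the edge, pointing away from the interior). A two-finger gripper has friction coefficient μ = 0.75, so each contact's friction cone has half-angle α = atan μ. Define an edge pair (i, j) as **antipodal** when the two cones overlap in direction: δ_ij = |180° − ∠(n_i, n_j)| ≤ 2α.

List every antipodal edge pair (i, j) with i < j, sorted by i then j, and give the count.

α = atan 0.75 = 36.87°;  2α = 73.74°
n_0 = (-0.8858, -0.4641)
n_1 = (+0.7091, -0.7051)
n_2 = (+0.9992, -0.0398)
n_3 = (+0.2070, +0.9783)
  (0,1): δ = 72.49°  ✓
  (0,2): δ = 29.94°  ✓
  (0,3): δ = 50.40°  ✓
  (1,2): δ = 137.44°  ·
  (1,3): δ = 57.11°  ✓
  (2,3): δ = 99.67°  ·
antipodal pairs: 4

count = 4; pairs: (0,1), (0,2), (0,3), (1,3)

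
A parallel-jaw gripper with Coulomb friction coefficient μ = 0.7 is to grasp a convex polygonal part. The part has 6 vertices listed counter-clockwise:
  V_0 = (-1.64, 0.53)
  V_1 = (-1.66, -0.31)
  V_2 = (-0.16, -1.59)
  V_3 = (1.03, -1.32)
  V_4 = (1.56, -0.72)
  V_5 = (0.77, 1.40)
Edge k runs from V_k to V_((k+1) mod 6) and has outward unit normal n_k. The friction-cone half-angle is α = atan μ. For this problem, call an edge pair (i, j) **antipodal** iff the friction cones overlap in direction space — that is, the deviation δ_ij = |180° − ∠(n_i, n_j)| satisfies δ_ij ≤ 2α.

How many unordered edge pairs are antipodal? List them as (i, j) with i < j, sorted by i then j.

count = 6; pairs: (0,3), (0,4), (1,4), (1,5), (2,5), (3,5)

α = atan 0.7 = 34.99°;  2α = 69.98°
n_0 = (-0.9997, +0.0238)
n_1 = (-0.6491, -0.7607)
n_2 = (+0.2213, -0.9752)
n_3 = (+0.7495, -0.6620)
n_4 = (+0.9371, +0.3492)
n_5 = (-0.3395, +0.9406)
  (0,1): δ = 129.11°  ·
  (0,2): δ = 75.85°  ·
  (0,3): δ = 40.09°  ✓
  (0,4): δ = 21.80°  ✓
  (0,5): δ = 111.21°  ·
  (1,2): δ = 126.74°  ·
  (1,3): δ = 90.98°  ·
  (1,4): δ = 29.09°  ✓
  (1,5): δ = 60.32°  ✓
  (2,3): δ = 144.24°  ·
  (2,4): δ = 82.35°  ·
  (2,5): δ = 7.07°  ✓
  (3,4): δ = 118.11°  ·
  (3,5): δ = 28.70°  ✓
  (4,5): δ = 90.59°  ·
antipodal pairs: 6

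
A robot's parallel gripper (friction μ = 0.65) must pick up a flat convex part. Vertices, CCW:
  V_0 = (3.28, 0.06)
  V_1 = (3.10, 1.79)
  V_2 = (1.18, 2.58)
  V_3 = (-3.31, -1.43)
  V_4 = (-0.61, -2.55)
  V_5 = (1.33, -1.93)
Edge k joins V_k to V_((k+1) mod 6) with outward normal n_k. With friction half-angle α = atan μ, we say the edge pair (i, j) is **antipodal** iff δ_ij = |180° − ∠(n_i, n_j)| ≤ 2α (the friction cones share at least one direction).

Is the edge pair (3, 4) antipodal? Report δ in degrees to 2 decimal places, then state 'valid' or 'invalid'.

α = atan 0.65 = 33.02°;  2α = 66.05°
edge 3: e_3 = (+2.70, -1.12);  n_3 = (-0.3832, -0.9237)
edge 4: e_4 = (+1.94, +0.62);  n_4 = (+0.3044, -0.9525)
∠(n_3, n_4) = 40.25°
δ = |180° − 40.25°| = 139.75°
139.75° > 2α = 66.05°  →  invalid

δ = 139.75°, invalid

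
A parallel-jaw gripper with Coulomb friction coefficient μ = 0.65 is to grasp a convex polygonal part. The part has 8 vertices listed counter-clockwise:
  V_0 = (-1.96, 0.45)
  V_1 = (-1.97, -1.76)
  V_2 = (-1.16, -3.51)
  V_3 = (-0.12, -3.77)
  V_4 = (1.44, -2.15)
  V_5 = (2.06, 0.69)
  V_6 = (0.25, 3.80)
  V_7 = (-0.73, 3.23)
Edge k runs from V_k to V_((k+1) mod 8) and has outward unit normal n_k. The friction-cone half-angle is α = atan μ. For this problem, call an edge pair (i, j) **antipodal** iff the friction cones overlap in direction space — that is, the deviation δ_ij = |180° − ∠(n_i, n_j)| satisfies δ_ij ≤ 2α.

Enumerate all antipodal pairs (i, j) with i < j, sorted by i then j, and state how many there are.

count = 12; pairs: (0,3), (0,4), (0,5), (1,4), (1,5), (2,5), (2,6), (3,6), (3,7), (4,6), (4,7), (5,7)

α = atan 0.65 = 33.02°;  2α = 66.05°
n_0 = (-1.0000, +0.0045)
n_1 = (-0.9075, -0.4200)
n_2 = (-0.2425, -0.9701)
n_3 = (+0.7203, -0.6936)
n_4 = (+0.9770, -0.2133)
n_5 = (+0.8643, +0.5030)
n_6 = (-0.5028, +0.8644)
n_7 = (-0.9145, +0.4046)
  (0,1): δ = 154.90°  ·
  (0,2): δ = 103.78°  ·
  (0,3): δ = 43.66°  ✓
  (0,4): δ = 12.06°  ✓
  (0,5): δ = 30.46°  ✓
  (0,6): δ = 120.44°  ·
  (0,7): δ = 156.39°  ·
  (1,2): δ = 128.87°  ·
  (1,3): δ = 68.76°  ·
  (1,4): δ = 37.15°  ✓
  (1,5): δ = 5.36°  ✓
  (1,6): δ = 95.35°  ·
  (1,7): δ = 131.30°  ·
  (2,3): δ = 119.88°  ·
  (2,4): δ = 88.28°  ·
  (2,5): δ = 45.76°  ✓
  (2,6): δ = 44.22°  ✓
  (2,7): δ = 80.17°  ·
  (3,4): δ = 148.40°  ·
  (3,5): δ = 105.88°  ·
  (3,6): δ = 15.90°  ✓
  (3,7): δ = 20.05°  ✓
  (4,5): δ = 137.49°  ·
  (4,6): δ = 47.50°  ✓
  (4,7): δ = 11.55°  ✓
  (5,6): δ = 90.02°  ·
  (5,7): δ = 54.07°  ✓
  (6,7): δ = 144.05°  ·
antipodal pairs: 12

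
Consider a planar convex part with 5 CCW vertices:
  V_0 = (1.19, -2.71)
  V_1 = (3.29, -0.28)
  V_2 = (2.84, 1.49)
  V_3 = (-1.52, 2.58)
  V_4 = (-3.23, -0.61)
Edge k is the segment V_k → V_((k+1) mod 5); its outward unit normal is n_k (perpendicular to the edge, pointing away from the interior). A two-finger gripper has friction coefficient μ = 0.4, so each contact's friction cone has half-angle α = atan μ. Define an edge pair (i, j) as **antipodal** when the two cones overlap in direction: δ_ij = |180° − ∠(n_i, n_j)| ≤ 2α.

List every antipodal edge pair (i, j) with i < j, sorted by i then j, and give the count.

count = 3; pairs: (0,3), (1,3), (2,4)

α = atan 0.4 = 21.80°;  2α = 43.60°
n_0 = (+0.7566, -0.6539)
n_1 = (+0.9692, +0.2464)
n_2 = (+0.2425, +0.9701)
n_3 = (-0.8814, +0.4725)
n_4 = (-0.4291, -0.9032)
  (0,1): δ = 124.90°  ·
  (0,2): δ = 63.20°  ·
  (0,3): δ = 12.64°  ✓
  (0,4): δ = 105.42°  ·
  (1,2): δ = 118.30°  ·
  (1,3): δ = 42.46°  ✓
  (1,4): δ = 50.32°  ·
  (2,3): δ = 104.16°  ·
  (2,4): δ = 11.38°  ✓
  (3,4): δ = 87.22°  ·
antipodal pairs: 3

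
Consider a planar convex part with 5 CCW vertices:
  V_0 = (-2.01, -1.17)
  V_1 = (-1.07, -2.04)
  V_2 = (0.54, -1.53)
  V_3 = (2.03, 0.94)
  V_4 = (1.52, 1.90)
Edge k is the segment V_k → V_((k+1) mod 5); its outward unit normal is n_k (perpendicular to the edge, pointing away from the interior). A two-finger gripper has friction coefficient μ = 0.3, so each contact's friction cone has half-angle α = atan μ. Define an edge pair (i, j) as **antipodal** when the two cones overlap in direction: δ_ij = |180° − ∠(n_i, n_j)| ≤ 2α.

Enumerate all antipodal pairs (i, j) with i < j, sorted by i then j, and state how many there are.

α = atan 0.3 = 16.70°;  2α = 33.40°
n_0 = (-0.6793, -0.7339)
n_1 = (+0.3020, -0.9533)
n_2 = (+0.8563, -0.5165)
n_3 = (+0.8831, +0.4692)
n_4 = (-0.6562, +0.7546)
  (0,1): δ = 119.64°  ·
  (0,2): δ = 78.31°  ·
  (0,3): δ = 19.24°  ✓
  (0,4): δ = 83.80°  ·
  (1,2): δ = 138.68°  ·
  (1,3): δ = 79.60°  ·
  (1,4): δ = 23.44°  ✓
  (2,3): δ = 120.92°  ·
  (2,4): δ = 17.89°  ✓
  (3,4): δ = 76.97°  ·
antipodal pairs: 3

count = 3; pairs: (0,3), (1,4), (2,4)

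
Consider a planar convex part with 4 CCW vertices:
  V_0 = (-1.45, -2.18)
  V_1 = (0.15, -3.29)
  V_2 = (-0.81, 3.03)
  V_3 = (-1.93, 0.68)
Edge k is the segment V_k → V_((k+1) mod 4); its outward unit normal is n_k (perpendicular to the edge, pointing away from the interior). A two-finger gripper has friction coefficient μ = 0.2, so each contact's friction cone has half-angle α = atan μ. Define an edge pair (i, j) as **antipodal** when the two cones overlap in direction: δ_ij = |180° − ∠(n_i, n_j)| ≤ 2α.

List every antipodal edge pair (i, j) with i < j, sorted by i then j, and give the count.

count = 1; pairs: (1,3)

α = atan 0.2 = 11.31°;  2α = 22.62°
n_0 = (-0.5700, -0.8216)
n_1 = (+0.9887, +0.1502)
n_2 = (-0.9027, +0.4302)
n_3 = (-0.9862, -0.1655)
  (0,1): δ = 46.61°  ·
  (0,2): δ = 99.27°  ·
  (0,3): δ = 134.28°  ·
  (1,2): δ = 34.12°  ·
  (1,3): δ = 0.89°  ✓
  (2,3): δ = 144.99°  ·
antipodal pairs: 1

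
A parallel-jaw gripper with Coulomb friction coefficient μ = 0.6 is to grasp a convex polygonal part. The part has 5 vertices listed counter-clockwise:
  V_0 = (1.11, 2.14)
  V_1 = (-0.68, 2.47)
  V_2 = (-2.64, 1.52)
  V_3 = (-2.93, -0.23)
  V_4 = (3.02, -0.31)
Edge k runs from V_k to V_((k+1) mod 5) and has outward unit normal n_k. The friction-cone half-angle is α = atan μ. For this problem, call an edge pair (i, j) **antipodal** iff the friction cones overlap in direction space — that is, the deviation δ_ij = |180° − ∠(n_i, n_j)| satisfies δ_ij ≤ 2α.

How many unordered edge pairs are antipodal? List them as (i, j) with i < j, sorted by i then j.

α = atan 0.6 = 30.96°;  2α = 61.93°
n_0 = (+0.1813, +0.9834)
n_1 = (-0.4362, +0.8999)
n_2 = (-0.9865, +0.1635)
n_3 = (-0.0134, -0.9999)
n_4 = (+0.7887, +0.6148)
  (0,1): δ = 143.70°  ·
  (0,2): δ = 88.96°  ·
  (0,3): δ = 9.68°  ✓
  (0,4): δ = 138.39°  ·
  (1,2): δ = 125.27°  ·
  (1,3): δ = 26.63°  ✓
  (1,4): δ = 102.08°  ·
  (2,3): δ = 81.36°  ·
  (2,4): δ = 47.35°  ✓
  (3,4): δ = 51.29°  ✓
antipodal pairs: 4

count = 4; pairs: (0,3), (1,3), (2,4), (3,4)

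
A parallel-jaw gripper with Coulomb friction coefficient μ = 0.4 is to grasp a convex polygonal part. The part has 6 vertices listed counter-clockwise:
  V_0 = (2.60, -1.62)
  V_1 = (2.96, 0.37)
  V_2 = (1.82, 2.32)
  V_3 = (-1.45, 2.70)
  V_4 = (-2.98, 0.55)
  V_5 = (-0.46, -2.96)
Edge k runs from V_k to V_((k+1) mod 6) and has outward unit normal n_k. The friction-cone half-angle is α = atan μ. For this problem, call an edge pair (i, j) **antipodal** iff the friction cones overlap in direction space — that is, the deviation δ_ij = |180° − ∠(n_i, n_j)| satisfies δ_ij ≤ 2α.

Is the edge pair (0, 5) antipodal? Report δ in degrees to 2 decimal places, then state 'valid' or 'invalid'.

δ = 123.90°, invalid

α = atan 0.4 = 21.80°;  2α = 43.60°
edge 0: e_0 = (+0.36, +1.99);  n_0 = (+0.9840, -0.1780)
edge 5: e_5 = (+3.06, +1.34);  n_5 = (+0.4011, -0.9160)
∠(n_0, n_5) = 56.10°
δ = |180° − 56.10°| = 123.90°
123.90° > 2α = 43.60°  →  invalid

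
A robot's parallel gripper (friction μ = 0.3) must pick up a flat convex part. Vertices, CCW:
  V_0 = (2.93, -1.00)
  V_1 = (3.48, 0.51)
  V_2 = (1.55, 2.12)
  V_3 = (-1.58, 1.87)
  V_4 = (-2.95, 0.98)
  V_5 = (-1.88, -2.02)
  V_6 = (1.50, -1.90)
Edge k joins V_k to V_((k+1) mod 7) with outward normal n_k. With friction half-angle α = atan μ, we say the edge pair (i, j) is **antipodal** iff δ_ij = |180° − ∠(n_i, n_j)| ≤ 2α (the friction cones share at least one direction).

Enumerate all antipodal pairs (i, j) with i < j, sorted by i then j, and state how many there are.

α = atan 0.3 = 16.70°;  2α = 33.40°
n_0 = (+0.9396, -0.3422)
n_1 = (+0.6406, +0.7679)
n_2 = (-0.0796, +0.9968)
n_3 = (-0.5448, +0.8386)
n_4 = (-0.9419, -0.3359)
n_5 = (+0.0355, -0.9994)
n_6 = (+0.5327, -0.8463)
  (0,1): δ = 109.82°  ·
  (0,2): δ = 65.42°  ·
  (0,3): δ = 36.98°  ·
  (0,4): δ = 39.64°  ·
  (0,5): δ = 112.05°  ·
  (0,6): δ = 142.20°  ·
  (1,2): δ = 135.60°  ·
  (1,3): δ = 107.16°  ·
  (1,4): δ = 30.54°  ✓
  (1,5): δ = 41.87°  ·
  (1,6): δ = 72.02°  ·
  (2,3): δ = 151.56°  ·
  (2,4): δ = 74.94°  ·
  (2,5): δ = 2.53°  ✓
  (2,6): δ = 27.62°  ✓
  (3,4): δ = 103.38°  ·
  (3,5): δ = 30.98°  ✓
  (3,6): δ = 0.82°  ✓
  (4,5): δ = 107.60°  ·
  (4,6): δ = 77.44°  ·
  (5,6): δ = 149.85°  ·
antipodal pairs: 5

count = 5; pairs: (1,4), (2,5), (2,6), (3,5), (3,6)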